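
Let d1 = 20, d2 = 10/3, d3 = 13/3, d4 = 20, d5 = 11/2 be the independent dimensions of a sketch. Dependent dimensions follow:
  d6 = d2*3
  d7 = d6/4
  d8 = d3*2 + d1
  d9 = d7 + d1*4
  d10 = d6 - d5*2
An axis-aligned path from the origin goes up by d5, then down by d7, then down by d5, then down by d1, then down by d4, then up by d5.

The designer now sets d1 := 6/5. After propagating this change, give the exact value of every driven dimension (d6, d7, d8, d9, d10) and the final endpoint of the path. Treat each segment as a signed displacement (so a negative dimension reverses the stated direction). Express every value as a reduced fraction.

d6 = 10
d7 = 5/2
d8 = 148/15
d9 = 73/10
d10 = -1
endpoint = (0, -91/5)

Apply edit: d1 := 6/5
  d6 = d2*3 = 10
  d7 = d6/4 = 5/2
  d8 = d3*2 + d1 = 148/15
  d9 = d7 + d1*4 = 73/10
  d10 = d6 - d5*2 = -1
Walk from origin (0, 0):
  seg 1: up by d5 = 11/2 → (0, 11/2)
  seg 2: down by d7 = 5/2 → (0, 3)
  seg 3: down by d5 = 11/2 → (0, -5/2)
  seg 4: down by d1 = 6/5 → (0, -37/10)
  seg 5: down by d4 = 20 → (0, -237/10)
  seg 6: up by d5 = 11/2 → (0, -91/5)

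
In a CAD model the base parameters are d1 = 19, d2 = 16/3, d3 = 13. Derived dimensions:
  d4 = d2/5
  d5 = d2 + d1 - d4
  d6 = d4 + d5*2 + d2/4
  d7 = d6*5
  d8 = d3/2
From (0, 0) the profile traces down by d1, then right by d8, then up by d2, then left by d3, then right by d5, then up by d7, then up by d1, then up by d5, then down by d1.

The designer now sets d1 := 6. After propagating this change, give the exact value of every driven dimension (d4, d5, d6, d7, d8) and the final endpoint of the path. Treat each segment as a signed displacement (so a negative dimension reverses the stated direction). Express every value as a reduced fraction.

Apply edit: d1 := 6
  d4 = d2/5 = 16/15
  d5 = d2 + d1 - d4 = 154/15
  d6 = d4 + d5*2 + d2/4 = 344/15
  d7 = d6*5 = 344/3
  d8 = d3/2 = 13/2
Walk from origin (0, 0):
  seg 1: down by d1 = 6 → (0, -6)
  seg 2: right by d8 = 13/2 → (13/2, -6)
  seg 3: up by d2 = 16/3 → (13/2, -2/3)
  seg 4: left by d3 = 13 → (-13/2, -2/3)
  seg 5: right by d5 = 154/15 → (113/30, -2/3)
  seg 6: up by d7 = 344/3 → (113/30, 114)
  seg 7: up by d1 = 6 → (113/30, 120)
  seg 8: up by d5 = 154/15 → (113/30, 1954/15)
  seg 9: down by d1 = 6 → (113/30, 1864/15)

d4 = 16/15
d5 = 154/15
d6 = 344/15
d7 = 344/3
d8 = 13/2
endpoint = (113/30, 1864/15)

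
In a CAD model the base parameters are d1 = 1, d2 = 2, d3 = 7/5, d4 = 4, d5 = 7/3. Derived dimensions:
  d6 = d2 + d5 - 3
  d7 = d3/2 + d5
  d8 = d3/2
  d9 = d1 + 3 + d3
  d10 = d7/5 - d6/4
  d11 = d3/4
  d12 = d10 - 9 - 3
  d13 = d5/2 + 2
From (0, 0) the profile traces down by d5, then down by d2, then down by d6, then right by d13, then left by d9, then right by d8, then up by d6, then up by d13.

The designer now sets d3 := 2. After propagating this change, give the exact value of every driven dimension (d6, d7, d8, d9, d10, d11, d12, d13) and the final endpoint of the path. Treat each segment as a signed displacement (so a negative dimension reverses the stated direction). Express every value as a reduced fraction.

Apply edit: d3 := 2
  d6 = d2 + d5 - 3 = 4/3
  d7 = d3/2 + d5 = 10/3
  d8 = d3/2 = 1
  d9 = d1 + 3 + d3 = 6
  d10 = d7/5 - d6/4 = 1/3
  d11 = d3/4 = 1/2
  d12 = d10 - 9 - 3 = -35/3
  d13 = d5/2 + 2 = 19/6
Walk from origin (0, 0):
  seg 1: down by d5 = 7/3 → (0, -7/3)
  seg 2: down by d2 = 2 → (0, -13/3)
  seg 3: down by d6 = 4/3 → (0, -17/3)
  seg 4: right by d13 = 19/6 → (19/6, -17/3)
  seg 5: left by d9 = 6 → (-17/6, -17/3)
  seg 6: right by d8 = 1 → (-11/6, -17/3)
  seg 7: up by d6 = 4/3 → (-11/6, -13/3)
  seg 8: up by d13 = 19/6 → (-11/6, -7/6)

d6 = 4/3
d7 = 10/3
d8 = 1
d9 = 6
d10 = 1/3
d11 = 1/2
d12 = -35/3
d13 = 19/6
endpoint = (-11/6, -7/6)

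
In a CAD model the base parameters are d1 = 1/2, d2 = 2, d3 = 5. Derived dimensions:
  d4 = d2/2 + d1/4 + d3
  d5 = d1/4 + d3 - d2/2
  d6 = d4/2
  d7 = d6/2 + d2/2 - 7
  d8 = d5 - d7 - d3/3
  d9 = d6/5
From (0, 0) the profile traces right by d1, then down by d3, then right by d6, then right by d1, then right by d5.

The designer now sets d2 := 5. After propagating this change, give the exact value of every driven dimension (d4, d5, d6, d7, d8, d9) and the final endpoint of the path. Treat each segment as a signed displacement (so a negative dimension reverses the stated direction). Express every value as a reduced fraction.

d4 = 61/8
d5 = 21/8
d6 = 61/16
d7 = -83/32
d8 = 341/96
d9 = 61/80
endpoint = (119/16, -5)

Apply edit: d2 := 5
  d4 = d2/2 + d1/4 + d3 = 61/8
  d5 = d1/4 + d3 - d2/2 = 21/8
  d6 = d4/2 = 61/16
  d7 = d6/2 + d2/2 - 7 = -83/32
  d8 = d5 - d7 - d3/3 = 341/96
  d9 = d6/5 = 61/80
Walk from origin (0, 0):
  seg 1: right by d1 = 1/2 → (1/2, 0)
  seg 2: down by d3 = 5 → (1/2, -5)
  seg 3: right by d6 = 61/16 → (69/16, -5)
  seg 4: right by d1 = 1/2 → (77/16, -5)
  seg 5: right by d5 = 21/8 → (119/16, -5)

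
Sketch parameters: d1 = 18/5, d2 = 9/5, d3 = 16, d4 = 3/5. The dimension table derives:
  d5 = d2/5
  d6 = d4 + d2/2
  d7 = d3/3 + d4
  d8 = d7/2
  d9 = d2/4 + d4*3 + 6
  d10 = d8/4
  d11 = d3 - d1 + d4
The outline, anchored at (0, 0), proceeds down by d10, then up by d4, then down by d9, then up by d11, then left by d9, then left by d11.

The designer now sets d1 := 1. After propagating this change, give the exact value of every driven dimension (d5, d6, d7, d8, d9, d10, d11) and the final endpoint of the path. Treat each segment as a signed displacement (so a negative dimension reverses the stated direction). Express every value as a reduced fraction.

d5 = 9/25
d6 = 3/2
d7 = 89/15
d8 = 89/30
d9 = 33/4
d10 = 89/120
d11 = 78/5
endpoint = (-477/20, 173/24)

Apply edit: d1 := 1
  d5 = d2/5 = 9/25
  d6 = d4 + d2/2 = 3/2
  d7 = d3/3 + d4 = 89/15
  d8 = d7/2 = 89/30
  d9 = d2/4 + d4*3 + 6 = 33/4
  d10 = d8/4 = 89/120
  d11 = d3 - d1 + d4 = 78/5
Walk from origin (0, 0):
  seg 1: down by d10 = 89/120 → (0, -89/120)
  seg 2: up by d4 = 3/5 → (0, -17/120)
  seg 3: down by d9 = 33/4 → (0, -1007/120)
  seg 4: up by d11 = 78/5 → (0, 173/24)
  seg 5: left by d9 = 33/4 → (-33/4, 173/24)
  seg 6: left by d11 = 78/5 → (-477/20, 173/24)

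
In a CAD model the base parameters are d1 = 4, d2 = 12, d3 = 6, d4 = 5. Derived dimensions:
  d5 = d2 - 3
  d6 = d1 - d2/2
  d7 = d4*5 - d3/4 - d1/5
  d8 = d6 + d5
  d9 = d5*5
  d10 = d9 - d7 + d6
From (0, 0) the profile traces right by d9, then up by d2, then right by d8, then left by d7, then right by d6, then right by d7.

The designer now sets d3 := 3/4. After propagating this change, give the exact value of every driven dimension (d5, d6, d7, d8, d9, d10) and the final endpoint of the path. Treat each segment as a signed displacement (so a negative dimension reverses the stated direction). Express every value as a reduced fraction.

Apply edit: d3 := 3/4
  d5 = d2 - 3 = 9
  d6 = d1 - d2/2 = -2
  d7 = d4*5 - d3/4 - d1/5 = 1921/80
  d8 = d6 + d5 = 7
  d9 = d5*5 = 45
  d10 = d9 - d7 + d6 = 1519/80
Walk from origin (0, 0):
  seg 1: right by d9 = 45 → (45, 0)
  seg 2: up by d2 = 12 → (45, 12)
  seg 3: right by d8 = 7 → (52, 12)
  seg 4: left by d7 = 1921/80 → (2239/80, 12)
  seg 5: right by d6 = -2 → (2079/80, 12)
  seg 6: right by d7 = 1921/80 → (50, 12)

d5 = 9
d6 = -2
d7 = 1921/80
d8 = 7
d9 = 45
d10 = 1519/80
endpoint = (50, 12)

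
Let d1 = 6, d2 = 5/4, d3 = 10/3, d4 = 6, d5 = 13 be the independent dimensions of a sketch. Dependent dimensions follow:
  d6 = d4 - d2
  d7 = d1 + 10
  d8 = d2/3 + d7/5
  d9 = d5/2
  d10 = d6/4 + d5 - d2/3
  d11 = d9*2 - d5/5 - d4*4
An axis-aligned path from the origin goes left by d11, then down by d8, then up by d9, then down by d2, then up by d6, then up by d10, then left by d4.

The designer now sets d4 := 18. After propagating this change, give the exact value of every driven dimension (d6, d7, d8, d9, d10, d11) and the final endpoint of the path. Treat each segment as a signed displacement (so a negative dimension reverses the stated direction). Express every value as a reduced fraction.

Apply edit: d4 := 18
  d6 = d4 - d2 = 67/4
  d7 = d1 + 10 = 16
  d8 = d2/3 + d7/5 = 217/60
  d9 = d5/2 = 13/2
  d10 = d6/4 + d5 - d2/3 = 805/48
  d11 = d9*2 - d5/5 - d4*4 = -308/5
Walk from origin (0, 0):
  seg 1: left by d11 = -308/5 → (308/5, 0)
  seg 2: down by d8 = 217/60 → (308/5, -217/60)
  seg 3: up by d9 = 13/2 → (308/5, 173/60)
  seg 4: down by d2 = 5/4 → (308/5, 49/30)
  seg 5: up by d6 = 67/4 → (308/5, 1103/60)
  seg 6: up by d10 = 805/48 → (308/5, 8437/240)
  seg 7: left by d4 = 18 → (218/5, 8437/240)

d6 = 67/4
d7 = 16
d8 = 217/60
d9 = 13/2
d10 = 805/48
d11 = -308/5
endpoint = (218/5, 8437/240)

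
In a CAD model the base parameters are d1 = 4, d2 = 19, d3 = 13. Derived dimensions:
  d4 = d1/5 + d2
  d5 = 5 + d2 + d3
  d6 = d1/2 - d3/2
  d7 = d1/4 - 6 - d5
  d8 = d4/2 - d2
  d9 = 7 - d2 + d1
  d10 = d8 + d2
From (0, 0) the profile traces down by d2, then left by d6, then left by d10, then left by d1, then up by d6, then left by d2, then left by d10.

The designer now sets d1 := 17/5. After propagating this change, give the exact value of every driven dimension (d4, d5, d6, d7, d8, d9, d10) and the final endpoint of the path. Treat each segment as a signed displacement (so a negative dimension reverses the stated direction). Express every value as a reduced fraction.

Apply edit: d1 := 17/5
  d4 = d1/5 + d2 = 492/25
  d5 = 5 + d2 + d3 = 37
  d6 = d1/2 - d3/2 = -24/5
  d7 = d1/4 - 6 - d5 = -843/20
  d8 = d4/2 - d2 = -229/25
  d9 = 7 - d2 + d1 = -43/5
  d10 = d8 + d2 = 246/25
Walk from origin (0, 0):
  seg 1: down by d2 = 19 → (0, -19)
  seg 2: left by d6 = -24/5 → (24/5, -19)
  seg 3: left by d10 = 246/25 → (-126/25, -19)
  seg 4: left by d1 = 17/5 → (-211/25, -19)
  seg 5: up by d6 = -24/5 → (-211/25, -119/5)
  seg 6: left by d2 = 19 → (-686/25, -119/5)
  seg 7: left by d10 = 246/25 → (-932/25, -119/5)

d4 = 492/25
d5 = 37
d6 = -24/5
d7 = -843/20
d8 = -229/25
d9 = -43/5
d10 = 246/25
endpoint = (-932/25, -119/5)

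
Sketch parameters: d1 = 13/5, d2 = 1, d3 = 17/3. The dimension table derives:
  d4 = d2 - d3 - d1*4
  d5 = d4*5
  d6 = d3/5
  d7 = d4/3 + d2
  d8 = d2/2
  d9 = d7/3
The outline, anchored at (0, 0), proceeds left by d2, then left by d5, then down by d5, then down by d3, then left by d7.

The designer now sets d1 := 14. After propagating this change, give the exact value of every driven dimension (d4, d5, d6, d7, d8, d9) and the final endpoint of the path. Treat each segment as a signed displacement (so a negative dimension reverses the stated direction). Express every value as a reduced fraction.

Apply edit: d1 := 14
  d4 = d2 - d3 - d1*4 = -182/3
  d5 = d4*5 = -910/3
  d6 = d3/5 = 17/15
  d7 = d4/3 + d2 = -173/9
  d8 = d2/2 = 1/2
  d9 = d7/3 = -173/27
Walk from origin (0, 0):
  seg 1: left by d2 = 1 → (-1, 0)
  seg 2: left by d5 = -910/3 → (907/3, 0)
  seg 3: down by d5 = -910/3 → (907/3, 910/3)
  seg 4: down by d3 = 17/3 → (907/3, 893/3)
  seg 5: left by d7 = -173/9 → (2894/9, 893/3)

d4 = -182/3
d5 = -910/3
d6 = 17/15
d7 = -173/9
d8 = 1/2
d9 = -173/27
endpoint = (2894/9, 893/3)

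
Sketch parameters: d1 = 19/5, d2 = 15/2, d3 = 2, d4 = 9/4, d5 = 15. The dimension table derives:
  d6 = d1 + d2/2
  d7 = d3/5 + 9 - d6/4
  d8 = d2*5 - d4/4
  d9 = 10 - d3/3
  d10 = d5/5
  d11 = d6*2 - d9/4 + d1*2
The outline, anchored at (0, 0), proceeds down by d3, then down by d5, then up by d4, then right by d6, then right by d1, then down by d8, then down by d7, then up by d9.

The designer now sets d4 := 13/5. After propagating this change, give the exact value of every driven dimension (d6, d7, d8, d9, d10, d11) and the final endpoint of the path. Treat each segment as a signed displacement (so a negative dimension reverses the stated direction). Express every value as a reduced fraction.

d6 = 151/20
d7 = 601/80
d8 = 737/20
d9 = 28/3
d10 = 3
d11 = 611/30
endpoint = (227/20, -11863/240)

Apply edit: d4 := 13/5
  d6 = d1 + d2/2 = 151/20
  d7 = d3/5 + 9 - d6/4 = 601/80
  d8 = d2*5 - d4/4 = 737/20
  d9 = 10 - d3/3 = 28/3
  d10 = d5/5 = 3
  d11 = d6*2 - d9/4 + d1*2 = 611/30
Walk from origin (0, 0):
  seg 1: down by d3 = 2 → (0, -2)
  seg 2: down by d5 = 15 → (0, -17)
  seg 3: up by d4 = 13/5 → (0, -72/5)
  seg 4: right by d6 = 151/20 → (151/20, -72/5)
  seg 5: right by d1 = 19/5 → (227/20, -72/5)
  seg 6: down by d8 = 737/20 → (227/20, -205/4)
  seg 7: down by d7 = 601/80 → (227/20, -4701/80)
  seg 8: up by d9 = 28/3 → (227/20, -11863/240)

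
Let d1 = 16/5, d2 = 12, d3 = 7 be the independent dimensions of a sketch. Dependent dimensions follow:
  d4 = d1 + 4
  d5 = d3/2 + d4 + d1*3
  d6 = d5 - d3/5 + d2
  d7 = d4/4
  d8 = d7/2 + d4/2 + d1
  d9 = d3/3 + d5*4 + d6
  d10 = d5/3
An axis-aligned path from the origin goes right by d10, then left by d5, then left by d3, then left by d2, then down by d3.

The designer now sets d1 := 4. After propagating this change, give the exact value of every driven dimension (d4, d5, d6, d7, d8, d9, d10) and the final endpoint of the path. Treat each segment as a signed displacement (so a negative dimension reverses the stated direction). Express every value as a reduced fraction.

Apply edit: d1 := 4
  d4 = d1 + 4 = 8
  d5 = d3/2 + d4 + d1*3 = 47/2
  d6 = d5 - d3/5 + d2 = 341/10
  d7 = d4/4 = 2
  d8 = d7/2 + d4/2 + d1 = 9
  d9 = d3/3 + d5*4 + d6 = 3913/30
  d10 = d5/3 = 47/6
Walk from origin (0, 0):
  seg 1: right by d10 = 47/6 → (47/6, 0)
  seg 2: left by d5 = 47/2 → (-47/3, 0)
  seg 3: left by d3 = 7 → (-68/3, 0)
  seg 4: left by d2 = 12 → (-104/3, 0)
  seg 5: down by d3 = 7 → (-104/3, -7)

d4 = 8
d5 = 47/2
d6 = 341/10
d7 = 2
d8 = 9
d9 = 3913/30
d10 = 47/6
endpoint = (-104/3, -7)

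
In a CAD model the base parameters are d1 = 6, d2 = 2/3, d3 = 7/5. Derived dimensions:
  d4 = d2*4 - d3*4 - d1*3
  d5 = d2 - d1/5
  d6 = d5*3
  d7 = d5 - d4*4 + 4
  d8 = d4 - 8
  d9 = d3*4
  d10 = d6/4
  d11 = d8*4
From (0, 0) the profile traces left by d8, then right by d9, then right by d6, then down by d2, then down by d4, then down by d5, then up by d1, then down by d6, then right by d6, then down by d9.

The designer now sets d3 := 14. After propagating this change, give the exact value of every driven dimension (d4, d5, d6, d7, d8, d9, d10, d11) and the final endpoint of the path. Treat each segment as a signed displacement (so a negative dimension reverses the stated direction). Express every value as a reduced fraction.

d4 = -214/3
d5 = -8/15
d6 = -8/5
d7 = 1444/5
d8 = -238/3
d9 = 56
d10 = -2/5
d11 = -952/3
endpoint = (1982/15, 114/5)

Apply edit: d3 := 14
  d4 = d2*4 - d3*4 - d1*3 = -214/3
  d5 = d2 - d1/5 = -8/15
  d6 = d5*3 = -8/5
  d7 = d5 - d4*4 + 4 = 1444/5
  d8 = d4 - 8 = -238/3
  d9 = d3*4 = 56
  d10 = d6/4 = -2/5
  d11 = d8*4 = -952/3
Walk from origin (0, 0):
  seg 1: left by d8 = -238/3 → (238/3, 0)
  seg 2: right by d9 = 56 → (406/3, 0)
  seg 3: right by d6 = -8/5 → (2006/15, 0)
  seg 4: down by d2 = 2/3 → (2006/15, -2/3)
  seg 5: down by d4 = -214/3 → (2006/15, 212/3)
  seg 6: down by d5 = -8/15 → (2006/15, 356/5)
  seg 7: up by d1 = 6 → (2006/15, 386/5)
  seg 8: down by d6 = -8/5 → (2006/15, 394/5)
  seg 9: right by d6 = -8/5 → (1982/15, 394/5)
  seg 10: down by d9 = 56 → (1982/15, 114/5)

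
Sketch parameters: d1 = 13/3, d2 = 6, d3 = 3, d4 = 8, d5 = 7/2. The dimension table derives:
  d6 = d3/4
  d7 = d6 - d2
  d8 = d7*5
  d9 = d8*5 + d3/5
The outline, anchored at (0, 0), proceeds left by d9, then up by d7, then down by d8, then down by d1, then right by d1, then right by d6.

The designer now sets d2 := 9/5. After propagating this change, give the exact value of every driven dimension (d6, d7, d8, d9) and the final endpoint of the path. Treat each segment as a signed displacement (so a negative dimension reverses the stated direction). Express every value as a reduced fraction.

Apply edit: d2 := 9/5
  d6 = d3/4 = 3/4
  d7 = d6 - d2 = -21/20
  d8 = d7*5 = -21/4
  d9 = d8*5 + d3/5 = -513/20
Walk from origin (0, 0):
  seg 1: left by d9 = -513/20 → (513/20, 0)
  seg 2: up by d7 = -21/20 → (513/20, -21/20)
  seg 3: down by d8 = -21/4 → (513/20, 21/5)
  seg 4: down by d1 = 13/3 → (513/20, -2/15)
  seg 5: right by d1 = 13/3 → (1799/60, -2/15)
  seg 6: right by d6 = 3/4 → (461/15, -2/15)

d6 = 3/4
d7 = -21/20
d8 = -21/4
d9 = -513/20
endpoint = (461/15, -2/15)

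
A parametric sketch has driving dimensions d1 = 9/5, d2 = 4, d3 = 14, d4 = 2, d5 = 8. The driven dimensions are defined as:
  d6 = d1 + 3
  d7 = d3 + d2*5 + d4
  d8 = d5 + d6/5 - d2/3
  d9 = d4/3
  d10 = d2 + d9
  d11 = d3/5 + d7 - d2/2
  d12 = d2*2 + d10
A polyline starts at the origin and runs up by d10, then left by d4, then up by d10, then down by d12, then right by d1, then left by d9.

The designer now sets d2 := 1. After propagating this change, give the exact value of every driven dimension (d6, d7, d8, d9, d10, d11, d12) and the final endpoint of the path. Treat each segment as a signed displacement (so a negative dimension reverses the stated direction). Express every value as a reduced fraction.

d6 = 24/5
d7 = 21
d8 = 647/75
d9 = 2/3
d10 = 5/3
d11 = 233/10
d12 = 11/3
endpoint = (-13/15, -1/3)

Apply edit: d2 := 1
  d6 = d1 + 3 = 24/5
  d7 = d3 + d2*5 + d4 = 21
  d8 = d5 + d6/5 - d2/3 = 647/75
  d9 = d4/3 = 2/3
  d10 = d2 + d9 = 5/3
  d11 = d3/5 + d7 - d2/2 = 233/10
  d12 = d2*2 + d10 = 11/3
Walk from origin (0, 0):
  seg 1: up by d10 = 5/3 → (0, 5/3)
  seg 2: left by d4 = 2 → (-2, 5/3)
  seg 3: up by d10 = 5/3 → (-2, 10/3)
  seg 4: down by d12 = 11/3 → (-2, -1/3)
  seg 5: right by d1 = 9/5 → (-1/5, -1/3)
  seg 6: left by d9 = 2/3 → (-13/15, -1/3)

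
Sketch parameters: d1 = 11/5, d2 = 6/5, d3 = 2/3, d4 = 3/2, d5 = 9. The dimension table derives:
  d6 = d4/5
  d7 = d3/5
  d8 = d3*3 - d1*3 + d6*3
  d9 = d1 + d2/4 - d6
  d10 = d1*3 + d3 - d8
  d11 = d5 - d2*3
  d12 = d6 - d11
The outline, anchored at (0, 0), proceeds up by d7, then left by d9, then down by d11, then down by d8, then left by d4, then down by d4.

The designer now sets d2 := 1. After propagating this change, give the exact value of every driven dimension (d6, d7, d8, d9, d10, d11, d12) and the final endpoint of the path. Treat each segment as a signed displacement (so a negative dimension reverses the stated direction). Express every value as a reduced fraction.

Apply edit: d2 := 1
  d6 = d4/5 = 3/10
  d7 = d3/5 = 2/15
  d8 = d3*3 - d1*3 + d6*3 = -37/10
  d9 = d1 + d2/4 - d6 = 43/20
  d10 = d1*3 + d3 - d8 = 329/30
  d11 = d5 - d2*3 = 6
  d12 = d6 - d11 = -57/10
Walk from origin (0, 0):
  seg 1: up by d7 = 2/15 → (0, 2/15)
  seg 2: left by d9 = 43/20 → (-43/20, 2/15)
  seg 3: down by d11 = 6 → (-43/20, -88/15)
  seg 4: down by d8 = -37/10 → (-43/20, -13/6)
  seg 5: left by d4 = 3/2 → (-73/20, -13/6)
  seg 6: down by d4 = 3/2 → (-73/20, -11/3)

d6 = 3/10
d7 = 2/15
d8 = -37/10
d9 = 43/20
d10 = 329/30
d11 = 6
d12 = -57/10
endpoint = (-73/20, -11/3)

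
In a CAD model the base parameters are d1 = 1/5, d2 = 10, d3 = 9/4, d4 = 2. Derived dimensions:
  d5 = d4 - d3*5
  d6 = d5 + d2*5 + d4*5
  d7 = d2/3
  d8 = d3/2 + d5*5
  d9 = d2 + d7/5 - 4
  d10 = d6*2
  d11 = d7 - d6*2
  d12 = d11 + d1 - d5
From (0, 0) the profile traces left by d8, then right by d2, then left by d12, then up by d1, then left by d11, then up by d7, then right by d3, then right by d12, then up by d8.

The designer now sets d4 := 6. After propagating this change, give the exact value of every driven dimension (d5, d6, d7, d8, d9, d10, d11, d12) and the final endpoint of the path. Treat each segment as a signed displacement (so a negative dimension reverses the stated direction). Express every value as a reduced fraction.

d5 = -21/4
d6 = 299/4
d7 = 10/3
d8 = -201/8
d9 = 20/3
d10 = 299/2
d11 = -877/6
d12 = -8443/60
endpoint = (4405/24, -2591/120)

Apply edit: d4 := 6
  d5 = d4 - d3*5 = -21/4
  d6 = d5 + d2*5 + d4*5 = 299/4
  d7 = d2/3 = 10/3
  d8 = d3/2 + d5*5 = -201/8
  d9 = d2 + d7/5 - 4 = 20/3
  d10 = d6*2 = 299/2
  d11 = d7 - d6*2 = -877/6
  d12 = d11 + d1 - d5 = -8443/60
Walk from origin (0, 0):
  seg 1: left by d8 = -201/8 → (201/8, 0)
  seg 2: right by d2 = 10 → (281/8, 0)
  seg 3: left by d12 = -8443/60 → (21101/120, 0)
  seg 4: up by d1 = 1/5 → (21101/120, 1/5)
  seg 5: left by d11 = -877/6 → (38641/120, 1/5)
  seg 6: up by d7 = 10/3 → (38641/120, 53/15)
  seg 7: right by d3 = 9/4 → (38911/120, 53/15)
  seg 8: right by d12 = -8443/60 → (4405/24, 53/15)
  seg 9: up by d8 = -201/8 → (4405/24, -2591/120)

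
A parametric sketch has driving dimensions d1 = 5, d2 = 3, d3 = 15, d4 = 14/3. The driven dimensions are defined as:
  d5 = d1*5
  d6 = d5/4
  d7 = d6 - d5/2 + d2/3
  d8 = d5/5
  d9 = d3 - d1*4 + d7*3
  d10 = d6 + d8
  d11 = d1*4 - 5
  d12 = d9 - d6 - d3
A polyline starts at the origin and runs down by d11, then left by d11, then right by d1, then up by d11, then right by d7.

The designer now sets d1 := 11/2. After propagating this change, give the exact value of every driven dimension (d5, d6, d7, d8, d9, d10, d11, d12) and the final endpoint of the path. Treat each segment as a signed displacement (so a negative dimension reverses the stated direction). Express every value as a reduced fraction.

d5 = 55/2
d6 = 55/8
d7 = -47/8
d8 = 11/2
d9 = -197/8
d10 = 99/8
d11 = 17
d12 = -93/2
endpoint = (-139/8, 0)

Apply edit: d1 := 11/2
  d5 = d1*5 = 55/2
  d6 = d5/4 = 55/8
  d7 = d6 - d5/2 + d2/3 = -47/8
  d8 = d5/5 = 11/2
  d9 = d3 - d1*4 + d7*3 = -197/8
  d10 = d6 + d8 = 99/8
  d11 = d1*4 - 5 = 17
  d12 = d9 - d6 - d3 = -93/2
Walk from origin (0, 0):
  seg 1: down by d11 = 17 → (0, -17)
  seg 2: left by d11 = 17 → (-17, -17)
  seg 3: right by d1 = 11/2 → (-23/2, -17)
  seg 4: up by d11 = 17 → (-23/2, 0)
  seg 5: right by d7 = -47/8 → (-139/8, 0)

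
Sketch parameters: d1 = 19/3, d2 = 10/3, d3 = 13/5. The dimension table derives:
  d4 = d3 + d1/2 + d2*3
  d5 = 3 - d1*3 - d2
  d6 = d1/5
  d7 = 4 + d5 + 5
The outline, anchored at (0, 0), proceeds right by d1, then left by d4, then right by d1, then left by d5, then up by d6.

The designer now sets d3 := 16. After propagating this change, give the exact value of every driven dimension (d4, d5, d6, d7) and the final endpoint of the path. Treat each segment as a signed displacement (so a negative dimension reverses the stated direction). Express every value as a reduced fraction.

d4 = 175/6
d5 = -58/3
d6 = 19/15
d7 = -31/3
endpoint = (17/6, 19/15)

Apply edit: d3 := 16
  d4 = d3 + d1/2 + d2*3 = 175/6
  d5 = 3 - d1*3 - d2 = -58/3
  d6 = d1/5 = 19/15
  d7 = 4 + d5 + 5 = -31/3
Walk from origin (0, 0):
  seg 1: right by d1 = 19/3 → (19/3, 0)
  seg 2: left by d4 = 175/6 → (-137/6, 0)
  seg 3: right by d1 = 19/3 → (-33/2, 0)
  seg 4: left by d5 = -58/3 → (17/6, 0)
  seg 5: up by d6 = 19/15 → (17/6, 19/15)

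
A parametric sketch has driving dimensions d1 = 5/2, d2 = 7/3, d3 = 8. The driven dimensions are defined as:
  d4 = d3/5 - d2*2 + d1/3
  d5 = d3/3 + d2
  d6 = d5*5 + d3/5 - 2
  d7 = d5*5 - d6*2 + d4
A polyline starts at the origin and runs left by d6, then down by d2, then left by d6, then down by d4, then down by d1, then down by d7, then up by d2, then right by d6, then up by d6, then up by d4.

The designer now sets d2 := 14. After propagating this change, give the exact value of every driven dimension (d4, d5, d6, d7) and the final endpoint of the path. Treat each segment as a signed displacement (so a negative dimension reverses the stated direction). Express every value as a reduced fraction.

Apply edit: d2 := 14
  d4 = d3/5 - d2*2 + d1/3 = -767/30
  d5 = d3/3 + d2 = 50/3
  d6 = d5*5 + d3/5 - 2 = 1244/15
  d7 = d5*5 - d6*2 + d4 = -1081/10
Walk from origin (0, 0):
  seg 1: left by d6 = 1244/15 → (-1244/15, 0)
  seg 2: down by d2 = 14 → (-1244/15, -14)
  seg 3: left by d6 = 1244/15 → (-2488/15, -14)
  seg 4: down by d4 = -767/30 → (-2488/15, 347/30)
  seg 5: down by d1 = 5/2 → (-2488/15, 136/15)
  seg 6: down by d7 = -1081/10 → (-2488/15, 703/6)
  seg 7: up by d2 = 14 → (-2488/15, 787/6)
  seg 8: right by d6 = 1244/15 → (-1244/15, 787/6)
  seg 9: up by d6 = 1244/15 → (-1244/15, 2141/10)
  seg 10: up by d4 = -767/30 → (-1244/15, 2828/15)

d4 = -767/30
d5 = 50/3
d6 = 1244/15
d7 = -1081/10
endpoint = (-1244/15, 2828/15)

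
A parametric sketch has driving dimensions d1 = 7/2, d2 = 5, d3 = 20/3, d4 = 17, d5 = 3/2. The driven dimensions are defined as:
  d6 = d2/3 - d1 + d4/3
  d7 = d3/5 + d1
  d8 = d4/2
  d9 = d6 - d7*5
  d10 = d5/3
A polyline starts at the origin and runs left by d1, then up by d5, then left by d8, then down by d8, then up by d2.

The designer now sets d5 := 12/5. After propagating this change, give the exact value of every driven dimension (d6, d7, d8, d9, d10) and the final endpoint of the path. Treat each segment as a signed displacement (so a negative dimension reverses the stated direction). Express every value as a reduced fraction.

Apply edit: d5 := 12/5
  d6 = d2/3 - d1 + d4/3 = 23/6
  d7 = d3/5 + d1 = 29/6
  d8 = d4/2 = 17/2
  d9 = d6 - d7*5 = -61/3
  d10 = d5/3 = 4/5
Walk from origin (0, 0):
  seg 1: left by d1 = 7/2 → (-7/2, 0)
  seg 2: up by d5 = 12/5 → (-7/2, 12/5)
  seg 3: left by d8 = 17/2 → (-12, 12/5)
  seg 4: down by d8 = 17/2 → (-12, -61/10)
  seg 5: up by d2 = 5 → (-12, -11/10)

d6 = 23/6
d7 = 29/6
d8 = 17/2
d9 = -61/3
d10 = 4/5
endpoint = (-12, -11/10)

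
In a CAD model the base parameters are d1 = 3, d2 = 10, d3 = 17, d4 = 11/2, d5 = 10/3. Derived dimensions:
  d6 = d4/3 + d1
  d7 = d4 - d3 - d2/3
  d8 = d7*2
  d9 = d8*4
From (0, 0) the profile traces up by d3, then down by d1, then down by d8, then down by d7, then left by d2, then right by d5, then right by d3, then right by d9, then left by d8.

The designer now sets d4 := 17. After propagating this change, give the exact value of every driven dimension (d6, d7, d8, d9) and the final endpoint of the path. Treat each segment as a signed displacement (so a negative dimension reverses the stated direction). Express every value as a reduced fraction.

Apply edit: d4 := 17
  d6 = d4/3 + d1 = 26/3
  d7 = d4 - d3 - d2/3 = -10/3
  d8 = d7*2 = -20/3
  d9 = d8*4 = -80/3
Walk from origin (0, 0):
  seg 1: up by d3 = 17 → (0, 17)
  seg 2: down by d1 = 3 → (0, 14)
  seg 3: down by d8 = -20/3 → (0, 62/3)
  seg 4: down by d7 = -10/3 → (0, 24)
  seg 5: left by d2 = 10 → (-10, 24)
  seg 6: right by d5 = 10/3 → (-20/3, 24)
  seg 7: right by d3 = 17 → (31/3, 24)
  seg 8: right by d9 = -80/3 → (-49/3, 24)
  seg 9: left by d8 = -20/3 → (-29/3, 24)

d6 = 26/3
d7 = -10/3
d8 = -20/3
d9 = -80/3
endpoint = (-29/3, 24)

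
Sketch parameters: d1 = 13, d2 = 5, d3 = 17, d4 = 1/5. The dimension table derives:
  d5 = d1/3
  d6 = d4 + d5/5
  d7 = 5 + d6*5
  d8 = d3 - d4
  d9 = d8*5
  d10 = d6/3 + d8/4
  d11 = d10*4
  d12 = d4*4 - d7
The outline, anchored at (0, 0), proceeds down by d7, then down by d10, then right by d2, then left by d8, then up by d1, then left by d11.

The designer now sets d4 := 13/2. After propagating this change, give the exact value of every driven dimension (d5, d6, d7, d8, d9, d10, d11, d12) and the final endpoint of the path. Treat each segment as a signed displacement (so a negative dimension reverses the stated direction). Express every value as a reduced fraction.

Apply edit: d4 := 13/2
  d5 = d1/3 = 13/3
  d6 = d4 + d5/5 = 221/30
  d7 = 5 + d6*5 = 251/6
  d8 = d3 - d4 = 21/2
  d9 = d8*5 = 105/2
  d10 = d6/3 + d8/4 = 1829/360
  d11 = d10*4 = 1829/90
  d12 = d4*4 - d7 = -95/6
Walk from origin (0, 0):
  seg 1: down by d7 = 251/6 → (0, -251/6)
  seg 2: down by d10 = 1829/360 → (0, -16889/360)
  seg 3: right by d2 = 5 → (5, -16889/360)
  seg 4: left by d8 = 21/2 → (-11/2, -16889/360)
  seg 5: up by d1 = 13 → (-11/2, -12209/360)
  seg 6: left by d11 = 1829/90 → (-1162/45, -12209/360)

d5 = 13/3
d6 = 221/30
d7 = 251/6
d8 = 21/2
d9 = 105/2
d10 = 1829/360
d11 = 1829/90
d12 = -95/6
endpoint = (-1162/45, -12209/360)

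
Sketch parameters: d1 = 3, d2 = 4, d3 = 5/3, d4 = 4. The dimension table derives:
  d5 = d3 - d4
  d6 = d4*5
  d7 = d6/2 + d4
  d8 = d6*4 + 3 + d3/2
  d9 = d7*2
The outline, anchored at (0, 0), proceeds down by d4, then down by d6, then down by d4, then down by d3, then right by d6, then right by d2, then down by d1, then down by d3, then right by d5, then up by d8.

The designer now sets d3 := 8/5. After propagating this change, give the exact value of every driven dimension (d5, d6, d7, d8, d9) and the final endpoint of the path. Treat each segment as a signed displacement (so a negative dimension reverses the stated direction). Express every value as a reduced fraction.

d5 = -12/5
d6 = 20
d7 = 14
d8 = 419/5
d9 = 28
endpoint = (108/5, 248/5)

Apply edit: d3 := 8/5
  d5 = d3 - d4 = -12/5
  d6 = d4*5 = 20
  d7 = d6/2 + d4 = 14
  d8 = d6*4 + 3 + d3/2 = 419/5
  d9 = d7*2 = 28
Walk from origin (0, 0):
  seg 1: down by d4 = 4 → (0, -4)
  seg 2: down by d6 = 20 → (0, -24)
  seg 3: down by d4 = 4 → (0, -28)
  seg 4: down by d3 = 8/5 → (0, -148/5)
  seg 5: right by d6 = 20 → (20, -148/5)
  seg 6: right by d2 = 4 → (24, -148/5)
  seg 7: down by d1 = 3 → (24, -163/5)
  seg 8: down by d3 = 8/5 → (24, -171/5)
  seg 9: right by d5 = -12/5 → (108/5, -171/5)
  seg 10: up by d8 = 419/5 → (108/5, 248/5)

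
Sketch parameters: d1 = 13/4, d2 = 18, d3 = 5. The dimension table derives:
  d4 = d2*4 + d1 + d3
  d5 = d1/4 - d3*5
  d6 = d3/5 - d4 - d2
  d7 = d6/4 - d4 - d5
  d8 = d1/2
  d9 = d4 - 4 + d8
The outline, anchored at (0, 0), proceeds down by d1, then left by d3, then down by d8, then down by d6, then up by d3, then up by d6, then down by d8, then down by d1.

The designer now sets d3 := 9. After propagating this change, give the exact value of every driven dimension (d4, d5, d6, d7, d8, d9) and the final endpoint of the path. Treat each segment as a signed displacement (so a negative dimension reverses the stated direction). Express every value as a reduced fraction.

d4 = 337/4
d5 = -707/16
d6 = -2009/20
d7 = -2607/40
d8 = 13/8
d9 = 655/8
endpoint = (-9, -3/4)

Apply edit: d3 := 9
  d4 = d2*4 + d1 + d3 = 337/4
  d5 = d1/4 - d3*5 = -707/16
  d6 = d3/5 - d4 - d2 = -2009/20
  d7 = d6/4 - d4 - d5 = -2607/40
  d8 = d1/2 = 13/8
  d9 = d4 - 4 + d8 = 655/8
Walk from origin (0, 0):
  seg 1: down by d1 = 13/4 → (0, -13/4)
  seg 2: left by d3 = 9 → (-9, -13/4)
  seg 3: down by d8 = 13/8 → (-9, -39/8)
  seg 4: down by d6 = -2009/20 → (-9, 3823/40)
  seg 5: up by d3 = 9 → (-9, 4183/40)
  seg 6: up by d6 = -2009/20 → (-9, 33/8)
  seg 7: down by d8 = 13/8 → (-9, 5/2)
  seg 8: down by d1 = 13/4 → (-9, -3/4)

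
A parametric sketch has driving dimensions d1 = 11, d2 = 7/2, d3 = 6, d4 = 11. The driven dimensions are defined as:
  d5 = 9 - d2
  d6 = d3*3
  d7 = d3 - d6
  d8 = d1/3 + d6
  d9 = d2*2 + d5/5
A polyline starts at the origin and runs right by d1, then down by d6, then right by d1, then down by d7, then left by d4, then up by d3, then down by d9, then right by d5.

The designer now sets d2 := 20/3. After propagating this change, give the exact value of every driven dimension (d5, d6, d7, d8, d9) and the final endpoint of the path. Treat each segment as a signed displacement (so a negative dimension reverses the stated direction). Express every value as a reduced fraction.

Apply edit: d2 := 20/3
  d5 = 9 - d2 = 7/3
  d6 = d3*3 = 18
  d7 = d3 - d6 = -12
  d8 = d1/3 + d6 = 65/3
  d9 = d2*2 + d5/5 = 69/5
Walk from origin (0, 0):
  seg 1: right by d1 = 11 → (11, 0)
  seg 2: down by d6 = 18 → (11, -18)
  seg 3: right by d1 = 11 → (22, -18)
  seg 4: down by d7 = -12 → (22, -6)
  seg 5: left by d4 = 11 → (11, -6)
  seg 6: up by d3 = 6 → (11, 0)
  seg 7: down by d9 = 69/5 → (11, -69/5)
  seg 8: right by d5 = 7/3 → (40/3, -69/5)

d5 = 7/3
d6 = 18
d7 = -12
d8 = 65/3
d9 = 69/5
endpoint = (40/3, -69/5)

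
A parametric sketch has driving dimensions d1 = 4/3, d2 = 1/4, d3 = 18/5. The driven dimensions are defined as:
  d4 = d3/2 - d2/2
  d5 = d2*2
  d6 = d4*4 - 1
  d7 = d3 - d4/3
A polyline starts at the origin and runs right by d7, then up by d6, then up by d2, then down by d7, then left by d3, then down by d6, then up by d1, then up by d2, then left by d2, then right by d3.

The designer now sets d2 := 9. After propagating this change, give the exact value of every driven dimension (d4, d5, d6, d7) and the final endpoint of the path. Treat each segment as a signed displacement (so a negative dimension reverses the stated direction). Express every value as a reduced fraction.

Apply edit: d2 := 9
  d4 = d3/2 - d2/2 = -27/10
  d5 = d2*2 = 18
  d6 = d4*4 - 1 = -59/5
  d7 = d3 - d4/3 = 9/2
Walk from origin (0, 0):
  seg 1: right by d7 = 9/2 → (9/2, 0)
  seg 2: up by d6 = -59/5 → (9/2, -59/5)
  seg 3: up by d2 = 9 → (9/2, -14/5)
  seg 4: down by d7 = 9/2 → (9/2, -73/10)
  seg 5: left by d3 = 18/5 → (9/10, -73/10)
  seg 6: down by d6 = -59/5 → (9/10, 9/2)
  seg 7: up by d1 = 4/3 → (9/10, 35/6)
  seg 8: up by d2 = 9 → (9/10, 89/6)
  seg 9: left by d2 = 9 → (-81/10, 89/6)
  seg 10: right by d3 = 18/5 → (-9/2, 89/6)

d4 = -27/10
d5 = 18
d6 = -59/5
d7 = 9/2
endpoint = (-9/2, 89/6)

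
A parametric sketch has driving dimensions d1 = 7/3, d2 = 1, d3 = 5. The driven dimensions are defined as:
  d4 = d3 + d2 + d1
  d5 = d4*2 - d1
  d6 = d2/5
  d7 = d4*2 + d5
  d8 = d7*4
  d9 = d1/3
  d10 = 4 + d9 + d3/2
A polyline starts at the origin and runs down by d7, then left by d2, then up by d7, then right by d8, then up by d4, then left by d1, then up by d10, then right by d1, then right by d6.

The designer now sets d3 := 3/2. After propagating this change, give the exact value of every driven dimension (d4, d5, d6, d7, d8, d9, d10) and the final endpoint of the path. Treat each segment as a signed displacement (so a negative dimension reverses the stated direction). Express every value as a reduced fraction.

d4 = 29/6
d5 = 22/3
d6 = 1/5
d7 = 17
d8 = 68
d9 = 7/9
d10 = 199/36
endpoint = (336/5, 373/36)

Apply edit: d3 := 3/2
  d4 = d3 + d2 + d1 = 29/6
  d5 = d4*2 - d1 = 22/3
  d6 = d2/5 = 1/5
  d7 = d4*2 + d5 = 17
  d8 = d7*4 = 68
  d9 = d1/3 = 7/9
  d10 = 4 + d9 + d3/2 = 199/36
Walk from origin (0, 0):
  seg 1: down by d7 = 17 → (0, -17)
  seg 2: left by d2 = 1 → (-1, -17)
  seg 3: up by d7 = 17 → (-1, 0)
  seg 4: right by d8 = 68 → (67, 0)
  seg 5: up by d4 = 29/6 → (67, 29/6)
  seg 6: left by d1 = 7/3 → (194/3, 29/6)
  seg 7: up by d10 = 199/36 → (194/3, 373/36)
  seg 8: right by d1 = 7/3 → (67, 373/36)
  seg 9: right by d6 = 1/5 → (336/5, 373/36)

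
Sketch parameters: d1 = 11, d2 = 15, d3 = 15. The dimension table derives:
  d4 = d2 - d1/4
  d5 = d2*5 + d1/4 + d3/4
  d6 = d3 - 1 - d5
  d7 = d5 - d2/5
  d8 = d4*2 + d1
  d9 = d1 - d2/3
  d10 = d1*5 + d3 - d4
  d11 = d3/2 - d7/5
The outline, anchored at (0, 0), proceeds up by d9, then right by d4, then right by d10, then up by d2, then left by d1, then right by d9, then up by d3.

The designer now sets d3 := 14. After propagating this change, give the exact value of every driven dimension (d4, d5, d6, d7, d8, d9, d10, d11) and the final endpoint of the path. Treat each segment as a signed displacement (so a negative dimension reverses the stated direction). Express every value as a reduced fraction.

d4 = 49/4
d5 = 325/4
d6 = -273/4
d7 = 313/4
d8 = 71/2
d9 = 6
d10 = 227/4
d11 = -173/20
endpoint = (64, 35)

Apply edit: d3 := 14
  d4 = d2 - d1/4 = 49/4
  d5 = d2*5 + d1/4 + d3/4 = 325/4
  d6 = d3 - 1 - d5 = -273/4
  d7 = d5 - d2/5 = 313/4
  d8 = d4*2 + d1 = 71/2
  d9 = d1 - d2/3 = 6
  d10 = d1*5 + d3 - d4 = 227/4
  d11 = d3/2 - d7/5 = -173/20
Walk from origin (0, 0):
  seg 1: up by d9 = 6 → (0, 6)
  seg 2: right by d4 = 49/4 → (49/4, 6)
  seg 3: right by d10 = 227/4 → (69, 6)
  seg 4: up by d2 = 15 → (69, 21)
  seg 5: left by d1 = 11 → (58, 21)
  seg 6: right by d9 = 6 → (64, 21)
  seg 7: up by d3 = 14 → (64, 35)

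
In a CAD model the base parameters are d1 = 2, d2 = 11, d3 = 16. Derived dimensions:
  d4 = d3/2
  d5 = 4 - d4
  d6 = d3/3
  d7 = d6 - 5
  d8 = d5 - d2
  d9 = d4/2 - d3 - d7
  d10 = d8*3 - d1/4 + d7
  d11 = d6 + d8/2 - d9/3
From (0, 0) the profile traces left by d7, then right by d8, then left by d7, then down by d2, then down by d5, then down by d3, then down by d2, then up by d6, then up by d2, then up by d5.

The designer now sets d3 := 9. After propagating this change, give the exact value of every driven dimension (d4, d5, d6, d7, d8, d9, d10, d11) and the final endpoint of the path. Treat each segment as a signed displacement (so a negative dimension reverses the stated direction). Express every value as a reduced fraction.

d4 = 9/2
d5 = -1/2
d6 = 3
d7 = -2
d8 = -23/2
d9 = -19/4
d10 = -37
d11 = -7/6
endpoint = (-15/2, -17)

Apply edit: d3 := 9
  d4 = d3/2 = 9/2
  d5 = 4 - d4 = -1/2
  d6 = d3/3 = 3
  d7 = d6 - 5 = -2
  d8 = d5 - d2 = -23/2
  d9 = d4/2 - d3 - d7 = -19/4
  d10 = d8*3 - d1/4 + d7 = -37
  d11 = d6 + d8/2 - d9/3 = -7/6
Walk from origin (0, 0):
  seg 1: left by d7 = -2 → (2, 0)
  seg 2: right by d8 = -23/2 → (-19/2, 0)
  seg 3: left by d7 = -2 → (-15/2, 0)
  seg 4: down by d2 = 11 → (-15/2, -11)
  seg 5: down by d5 = -1/2 → (-15/2, -21/2)
  seg 6: down by d3 = 9 → (-15/2, -39/2)
  seg 7: down by d2 = 11 → (-15/2, -61/2)
  seg 8: up by d6 = 3 → (-15/2, -55/2)
  seg 9: up by d2 = 11 → (-15/2, -33/2)
  seg 10: up by d5 = -1/2 → (-15/2, -17)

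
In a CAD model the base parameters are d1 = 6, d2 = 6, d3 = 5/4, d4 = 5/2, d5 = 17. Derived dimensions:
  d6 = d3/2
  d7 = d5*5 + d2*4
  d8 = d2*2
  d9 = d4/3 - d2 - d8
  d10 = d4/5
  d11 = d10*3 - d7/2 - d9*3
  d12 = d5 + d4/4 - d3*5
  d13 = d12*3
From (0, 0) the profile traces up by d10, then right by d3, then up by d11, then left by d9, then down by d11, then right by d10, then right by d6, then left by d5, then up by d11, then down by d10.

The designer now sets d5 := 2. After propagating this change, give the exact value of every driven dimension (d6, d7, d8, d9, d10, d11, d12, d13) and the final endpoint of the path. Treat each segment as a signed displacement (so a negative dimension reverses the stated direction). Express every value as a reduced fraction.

d6 = 5/8
d7 = 34
d8 = 12
d9 = -103/6
d10 = 1/2
d11 = 36
d12 = -29/8
d13 = -87/8
endpoint = (421/24, 36)

Apply edit: d5 := 2
  d6 = d3/2 = 5/8
  d7 = d5*5 + d2*4 = 34
  d8 = d2*2 = 12
  d9 = d4/3 - d2 - d8 = -103/6
  d10 = d4/5 = 1/2
  d11 = d10*3 - d7/2 - d9*3 = 36
  d12 = d5 + d4/4 - d3*5 = -29/8
  d13 = d12*3 = -87/8
Walk from origin (0, 0):
  seg 1: up by d10 = 1/2 → (0, 1/2)
  seg 2: right by d3 = 5/4 → (5/4, 1/2)
  seg 3: up by d11 = 36 → (5/4, 73/2)
  seg 4: left by d9 = -103/6 → (221/12, 73/2)
  seg 5: down by d11 = 36 → (221/12, 1/2)
  seg 6: right by d10 = 1/2 → (227/12, 1/2)
  seg 7: right by d6 = 5/8 → (469/24, 1/2)
  seg 8: left by d5 = 2 → (421/24, 1/2)
  seg 9: up by d11 = 36 → (421/24, 73/2)
  seg 10: down by d10 = 1/2 → (421/24, 36)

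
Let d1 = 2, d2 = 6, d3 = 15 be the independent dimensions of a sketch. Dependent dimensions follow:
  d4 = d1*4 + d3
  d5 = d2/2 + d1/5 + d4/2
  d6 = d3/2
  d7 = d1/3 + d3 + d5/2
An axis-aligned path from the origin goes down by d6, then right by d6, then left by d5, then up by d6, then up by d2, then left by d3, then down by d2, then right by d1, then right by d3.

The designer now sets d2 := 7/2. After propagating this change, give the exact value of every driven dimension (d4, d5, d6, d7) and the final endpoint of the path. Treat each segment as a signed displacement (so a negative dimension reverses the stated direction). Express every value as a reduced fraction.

d4 = 23
d5 = 273/20
d6 = 15/2
d7 = 2699/120
endpoint = (-83/20, 0)

Apply edit: d2 := 7/2
  d4 = d1*4 + d3 = 23
  d5 = d2/2 + d1/5 + d4/2 = 273/20
  d6 = d3/2 = 15/2
  d7 = d1/3 + d3 + d5/2 = 2699/120
Walk from origin (0, 0):
  seg 1: down by d6 = 15/2 → (0, -15/2)
  seg 2: right by d6 = 15/2 → (15/2, -15/2)
  seg 3: left by d5 = 273/20 → (-123/20, -15/2)
  seg 4: up by d6 = 15/2 → (-123/20, 0)
  seg 5: up by d2 = 7/2 → (-123/20, 7/2)
  seg 6: left by d3 = 15 → (-423/20, 7/2)
  seg 7: down by d2 = 7/2 → (-423/20, 0)
  seg 8: right by d1 = 2 → (-383/20, 0)
  seg 9: right by d3 = 15 → (-83/20, 0)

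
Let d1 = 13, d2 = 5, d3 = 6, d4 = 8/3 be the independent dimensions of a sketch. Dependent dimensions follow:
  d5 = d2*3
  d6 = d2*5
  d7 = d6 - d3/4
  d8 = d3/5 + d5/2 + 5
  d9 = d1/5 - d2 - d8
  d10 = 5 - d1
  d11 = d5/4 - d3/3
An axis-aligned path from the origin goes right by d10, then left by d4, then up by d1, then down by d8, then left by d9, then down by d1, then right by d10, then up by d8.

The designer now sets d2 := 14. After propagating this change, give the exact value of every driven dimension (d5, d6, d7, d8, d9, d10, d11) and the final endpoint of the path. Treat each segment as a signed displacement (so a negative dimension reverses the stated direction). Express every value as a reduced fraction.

Apply edit: d2 := 14
  d5 = d2*3 = 42
  d6 = d2*5 = 70
  d7 = d6 - d3/4 = 137/2
  d8 = d3/5 + d5/2 + 5 = 136/5
  d9 = d1/5 - d2 - d8 = -193/5
  d10 = 5 - d1 = -8
  d11 = d5/4 - d3/3 = 17/2
Walk from origin (0, 0):
  seg 1: right by d10 = -8 → (-8, 0)
  seg 2: left by d4 = 8/3 → (-32/3, 0)
  seg 3: up by d1 = 13 → (-32/3, 13)
  seg 4: down by d8 = 136/5 → (-32/3, -71/5)
  seg 5: left by d9 = -193/5 → (419/15, -71/5)
  seg 6: down by d1 = 13 → (419/15, -136/5)
  seg 7: right by d10 = -8 → (299/15, -136/5)
  seg 8: up by d8 = 136/5 → (299/15, 0)

d5 = 42
d6 = 70
d7 = 137/2
d8 = 136/5
d9 = -193/5
d10 = -8
d11 = 17/2
endpoint = (299/15, 0)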